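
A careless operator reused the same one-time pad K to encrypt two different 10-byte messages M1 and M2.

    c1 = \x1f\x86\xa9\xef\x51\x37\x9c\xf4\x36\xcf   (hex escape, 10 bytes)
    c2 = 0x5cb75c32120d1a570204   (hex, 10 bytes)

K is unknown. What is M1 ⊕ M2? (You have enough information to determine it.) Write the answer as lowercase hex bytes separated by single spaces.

43 31 f5 dd 43 3a 86 a3 34 cb

c1 ⊕ c2 = (M1 ⊕ K) ⊕ (M2 ⊕ K) = M1 ⊕ M2 — the shared key cancels under XOR.
byte 0: 1f xor 5c = 43
byte 1: 86 xor b7 = 31
byte 2: a9 xor 5c = f5
byte 3: ef xor 32 = dd
byte 4: 51 xor 12 = 43
byte 5: 37 xor 0d = 3a
byte 6: 9c xor 1a = 86
byte 7: f4 xor 57 = a3
byte 8: 36 xor 02 = 34
byte 9: cf xor 04 = cb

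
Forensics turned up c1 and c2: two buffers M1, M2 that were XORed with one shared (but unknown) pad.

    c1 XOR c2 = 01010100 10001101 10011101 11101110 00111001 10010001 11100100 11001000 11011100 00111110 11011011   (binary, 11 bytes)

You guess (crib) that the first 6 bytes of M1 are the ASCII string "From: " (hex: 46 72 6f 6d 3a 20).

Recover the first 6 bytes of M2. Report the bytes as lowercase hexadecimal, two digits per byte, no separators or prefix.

12fff28303b1

Since c1 ⊕ c2 = M1 ⊕ M2, XORing with the guessed M1 bytes yields the corresponding M2 bytes: M2 = (c1 ⊕ c2) ⊕ M1.
byte 0:  84 XOR  70 =  18
byte 1: 141 XOR 114 = 255
byte 2: 157 XOR 111 = 242
byte 3: 238 XOR 109 = 131
byte 4:  57 XOR  58 =   3
byte 5: 145 XOR  32 = 177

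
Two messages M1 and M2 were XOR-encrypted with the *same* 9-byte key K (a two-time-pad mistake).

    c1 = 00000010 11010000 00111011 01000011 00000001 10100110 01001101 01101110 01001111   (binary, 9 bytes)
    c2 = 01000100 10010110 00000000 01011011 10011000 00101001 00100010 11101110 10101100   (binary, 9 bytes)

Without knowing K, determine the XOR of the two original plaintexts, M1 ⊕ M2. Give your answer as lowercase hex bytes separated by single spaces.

46 46 3b 18 99 8f 6f 80 e3

c1 ⊕ c2 = (M1 ⊕ K) ⊕ (M2 ⊕ K) = M1 ⊕ M2 — the shared key cancels under XOR.
00000010 ⊕ 01000100 = 01000110
11010000 ⊕ 10010110 = 01000110
00111011 ⊕ 00000000 = 00111011
01000011 ⊕ 01011011 = 00011000
00000001 ⊕ 10011000 = 10011001
10100110 ⊕ 00101001 = 10001111
01001101 ⊕ 00100010 = 01101111
01101110 ⊕ 11101110 = 10000000
01001111 ⊕ 10101100 = 11100011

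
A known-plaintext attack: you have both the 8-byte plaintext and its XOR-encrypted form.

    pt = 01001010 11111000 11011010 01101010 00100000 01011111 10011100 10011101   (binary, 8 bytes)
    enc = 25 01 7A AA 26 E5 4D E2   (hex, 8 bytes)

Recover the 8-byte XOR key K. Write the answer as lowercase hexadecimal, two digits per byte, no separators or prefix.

Since enc = pt ⊕ K, XORing both sides with pt gives K = pt ⊕ enc.
4a xor 25 = 6f
f8 xor 01 = f9
da xor 7a = a0
6a xor aa = c0
20 xor 26 = 06
5f xor e5 = ba
9c xor 4d = d1
9d xor e2 = 7f

6ff9a0c006bad17f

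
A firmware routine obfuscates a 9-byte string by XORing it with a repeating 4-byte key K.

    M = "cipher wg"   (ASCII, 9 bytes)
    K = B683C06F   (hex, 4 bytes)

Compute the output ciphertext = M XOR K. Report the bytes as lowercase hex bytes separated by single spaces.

The 4-byte key repeats, so the effective keystream is b6 83 c0 6f b6 83 c0 6f b6.
byte 0: 01100011 xor 10110110 = 11010101
byte 1: 01101001 xor 10000011 = 11101010
byte 2: 01110000 xor 11000000 = 10110000
byte 3: 01101000 xor 01101111 = 00000111
byte 4: 01100101 xor 10110110 = 11010011
byte 5: 01110010 xor 10000011 = 11110001
byte 6: 00100000 xor 11000000 = 11100000
byte 7: 01110111 xor 01101111 = 00011000
byte 8: 01100111 xor 10110110 = 11010001

d5 ea b0 07 d3 f1 e0 18 d1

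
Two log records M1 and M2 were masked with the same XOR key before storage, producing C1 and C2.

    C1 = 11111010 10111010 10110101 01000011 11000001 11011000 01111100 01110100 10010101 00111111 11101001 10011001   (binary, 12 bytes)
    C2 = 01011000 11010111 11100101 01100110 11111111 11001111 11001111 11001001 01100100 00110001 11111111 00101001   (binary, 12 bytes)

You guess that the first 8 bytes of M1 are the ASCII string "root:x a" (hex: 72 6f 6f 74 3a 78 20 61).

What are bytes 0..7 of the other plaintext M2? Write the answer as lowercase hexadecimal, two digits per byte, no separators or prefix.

First, C1 ⊕ C2 = (M1 ⊕ K) ⊕ (M2 ⊕ K) = M1 ⊕ M2, so the key drops out. Then M2 = (M1 ⊕ M2) ⊕ M1 over the first 8 bytes.
byte 0: (fa XOR 58) XOR 72 = a2 XOR 72 = d0
byte 1: (ba XOR d7) XOR 6f = 6d XOR 6f = 02
byte 2: (b5 XOR e5) XOR 6f = 50 XOR 6f = 3f
byte 3: (43 XOR 66) XOR 74 = 25 XOR 74 = 51
byte 4: (c1 XOR ff) XOR 3a = 3e XOR 3a = 04
byte 5: (d8 XOR cf) XOR 78 = 17 XOR 78 = 6f
byte 6: (7c XOR cf) XOR 20 = b3 XOR 20 = 93
byte 7: (74 XOR c9) XOR 61 = bd XOR 61 = dc

d0023f51046f93dc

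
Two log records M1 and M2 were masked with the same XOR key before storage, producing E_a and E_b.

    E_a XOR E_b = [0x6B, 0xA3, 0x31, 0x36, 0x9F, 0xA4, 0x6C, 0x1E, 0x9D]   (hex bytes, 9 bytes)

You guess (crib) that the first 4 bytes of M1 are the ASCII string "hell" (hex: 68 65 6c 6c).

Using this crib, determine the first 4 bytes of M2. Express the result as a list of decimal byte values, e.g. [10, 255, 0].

[3, 198, 93, 90]

Since E_a ⊕ E_b = M1 ⊕ M2, XORing with the guessed M1 bytes yields the corresponding M2 bytes: M2 = (E_a ⊕ E_b) ⊕ M1.
6b xor 68 = 03
a3 xor 65 = c6
31 xor 6c = 5d
36 xor 6c = 5a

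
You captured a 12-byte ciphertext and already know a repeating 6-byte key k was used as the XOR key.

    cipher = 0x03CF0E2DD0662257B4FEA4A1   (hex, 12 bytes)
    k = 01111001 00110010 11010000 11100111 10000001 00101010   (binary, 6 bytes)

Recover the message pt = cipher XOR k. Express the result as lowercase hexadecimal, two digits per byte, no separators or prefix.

7afddeca514c5b656419258b

The 6-byte key repeats, so the effective keystream is 79 32 d0 e7 81 2a 79 32 d0 e7 81 2a.
byte 0: 03 XOR 79 = 7a
byte 1: cf XOR 32 = fd
byte 2: 0e XOR d0 = de
byte 3: 2d XOR e7 = ca
byte 4: d0 XOR 81 = 51
byte 5: 66 XOR 2a = 4c
byte 6: 22 XOR 79 = 5b
byte 7: 57 XOR 32 = 65
byte 8: b4 XOR d0 = 64
byte 9: fe XOR e7 = 19
byte 10: a4 XOR 81 = 25
byte 11: a1 XOR 2a = 8b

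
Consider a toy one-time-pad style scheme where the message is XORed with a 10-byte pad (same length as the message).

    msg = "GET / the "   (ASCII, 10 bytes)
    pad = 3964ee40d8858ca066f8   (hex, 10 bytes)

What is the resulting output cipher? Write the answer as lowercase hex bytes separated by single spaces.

7e 21 ba 60 f7 a5 f8 c8 03 d8

47 xor 39 = 7e
45 xor 64 = 21
54 xor ee = ba
20 xor 40 = 60
2f xor d8 = f7
20 xor 85 = a5
74 xor 8c = f8
68 xor a0 = c8
65 xor 66 = 03
20 xor f8 = d8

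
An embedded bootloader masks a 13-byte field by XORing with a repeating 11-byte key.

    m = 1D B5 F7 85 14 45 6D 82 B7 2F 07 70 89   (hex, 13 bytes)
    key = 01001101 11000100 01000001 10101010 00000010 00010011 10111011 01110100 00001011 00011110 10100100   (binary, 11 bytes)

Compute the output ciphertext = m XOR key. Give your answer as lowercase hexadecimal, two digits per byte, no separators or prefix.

The 11-byte key repeats, so the effective keystream is 4d c4 41 aa 02 13 bb 74 0b 1e a4 4d c4.
byte 0: 1d xor 4d = 50
byte 1: b5 xor c4 = 71
byte 2: f7 xor 41 = b6
byte 3: 85 xor aa = 2f
byte 4: 14 xor 02 = 16
byte 5: 45 xor 13 = 56
byte 6: 6d xor bb = d6
byte 7: 82 xor 74 = f6
byte 8: b7 xor 0b = bc
byte 9: 2f xor 1e = 31
byte 10: 07 xor a4 = a3
byte 11: 70 xor 4d = 3d
byte 12: 89 xor c4 = 4d

5071b62f1656d6f6bc31a33d4d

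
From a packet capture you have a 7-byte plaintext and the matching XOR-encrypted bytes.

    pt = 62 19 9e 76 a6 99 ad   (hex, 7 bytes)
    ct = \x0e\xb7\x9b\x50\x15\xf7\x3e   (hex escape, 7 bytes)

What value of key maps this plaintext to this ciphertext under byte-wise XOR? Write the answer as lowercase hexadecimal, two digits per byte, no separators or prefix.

Since ct = pt ⊕ key, XORing both sides with pt gives key = pt ⊕ ct.
 98 XOR  14 = 108
 25 XOR 183 = 174
158 XOR 155 =   5
118 XOR  80 =  38
166 XOR  21 = 179
153 XOR 247 = 110
173 XOR  62 = 147

6cae0526b36e93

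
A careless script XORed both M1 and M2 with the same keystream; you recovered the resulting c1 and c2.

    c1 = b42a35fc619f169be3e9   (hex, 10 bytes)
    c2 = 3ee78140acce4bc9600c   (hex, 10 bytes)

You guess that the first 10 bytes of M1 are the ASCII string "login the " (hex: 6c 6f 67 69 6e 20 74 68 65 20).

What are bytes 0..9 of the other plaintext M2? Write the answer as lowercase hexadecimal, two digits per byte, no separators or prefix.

e6a2d3d5a371293ae6c5

First, c1 ⊕ c2 = (M1 ⊕ K) ⊕ (M2 ⊕ K) = M1 ⊕ M2, so the key drops out. Then M2 = (M1 ⊕ M2) ⊕ M1 over the first 10 bytes.
byte 0: (b4 XOR 3e) XOR 6c = 8a XOR 6c = e6
byte 1: (2a XOR e7) XOR 6f = cd XOR 6f = a2
byte 2: (35 XOR 81) XOR 67 = b4 XOR 67 = d3
byte 3: (fc XOR 40) XOR 69 = bc XOR 69 = d5
byte 4: (61 XOR ac) XOR 6e = cd XOR 6e = a3
byte 5: (9f XOR ce) XOR 20 = 51 XOR 20 = 71
byte 6: (16 XOR 4b) XOR 74 = 5d XOR 74 = 29
byte 7: (9b XOR c9) XOR 68 = 52 XOR 68 = 3a
byte 8: (e3 XOR 60) XOR 65 = 83 XOR 65 = e6
byte 9: (e9 XOR 0c) XOR 20 = e5 XOR 20 = c5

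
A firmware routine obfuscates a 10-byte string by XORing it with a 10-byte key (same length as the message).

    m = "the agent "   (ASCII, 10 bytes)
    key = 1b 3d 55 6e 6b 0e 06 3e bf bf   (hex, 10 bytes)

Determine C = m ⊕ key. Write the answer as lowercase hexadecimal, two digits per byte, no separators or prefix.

byte 0: 74 xor 1b = 6f
byte 1: 68 xor 3d = 55
byte 2: 65 xor 55 = 30
byte 3: 20 xor 6e = 4e
byte 4: 61 xor 6b = 0a
byte 5: 67 xor 0e = 69
byte 6: 65 xor 06 = 63
byte 7: 6e xor 3e = 50
byte 8: 74 xor bf = cb
byte 9: 20 xor bf = 9f

6f55304e0a696350cb9f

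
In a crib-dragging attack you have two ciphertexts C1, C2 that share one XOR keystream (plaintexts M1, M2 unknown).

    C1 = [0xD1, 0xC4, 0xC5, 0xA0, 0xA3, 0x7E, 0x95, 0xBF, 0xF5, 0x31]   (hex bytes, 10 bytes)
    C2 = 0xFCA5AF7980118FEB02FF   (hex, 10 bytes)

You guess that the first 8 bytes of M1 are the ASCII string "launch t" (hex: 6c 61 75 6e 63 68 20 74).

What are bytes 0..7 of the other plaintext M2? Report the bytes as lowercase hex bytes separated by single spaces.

First, C1 ⊕ C2 = (M1 ⊕ K) ⊕ (M2 ⊕ K) = M1 ⊕ M2, so the key drops out. Then M2 = (M1 ⊕ M2) ⊕ M1 over the first 8 bytes.
byte 0: (d1 xor fc) xor 6c = 2d xor 6c = 41
byte 1: (c4 xor a5) xor 61 = 61 xor 61 = 00
byte 2: (c5 xor af) xor 75 = 6a xor 75 = 1f
byte 3: (a0 xor 79) xor 6e = d9 xor 6e = b7
byte 4: (a3 xor 80) xor 63 = 23 xor 63 = 40
byte 5: (7e xor 11) xor 68 = 6f xor 68 = 07
byte 6: (95 xor 8f) xor 20 = 1a xor 20 = 3a
byte 7: (bf xor eb) xor 74 = 54 xor 74 = 20

41 00 1f b7 40 07 3a 20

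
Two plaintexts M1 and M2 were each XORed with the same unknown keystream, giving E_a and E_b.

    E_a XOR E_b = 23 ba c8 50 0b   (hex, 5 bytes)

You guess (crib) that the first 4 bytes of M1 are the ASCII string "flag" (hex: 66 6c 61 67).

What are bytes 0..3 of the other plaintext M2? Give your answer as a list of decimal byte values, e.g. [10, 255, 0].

[69, 214, 169, 55]

Since E_a ⊕ E_b = M1 ⊕ M2, XORing with the guessed M1 bytes yields the corresponding M2 bytes: M2 = (E_a ⊕ E_b) ⊕ M1.
00100011 XOR 01100110 = 01000101
10111010 XOR 01101100 = 11010110
11001000 XOR 01100001 = 10101001
01010000 XOR 01100111 = 00110111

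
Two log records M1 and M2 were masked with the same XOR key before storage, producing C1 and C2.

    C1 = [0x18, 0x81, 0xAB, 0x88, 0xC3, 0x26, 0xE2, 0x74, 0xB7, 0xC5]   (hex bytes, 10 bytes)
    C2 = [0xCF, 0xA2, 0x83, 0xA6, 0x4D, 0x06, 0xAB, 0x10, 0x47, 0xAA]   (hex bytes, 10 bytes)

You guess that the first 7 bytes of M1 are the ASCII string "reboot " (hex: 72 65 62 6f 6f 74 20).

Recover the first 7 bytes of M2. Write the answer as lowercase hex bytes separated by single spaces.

First, C1 ⊕ C2 = (M1 ⊕ K) ⊕ (M2 ⊕ K) = M1 ⊕ M2, so the key drops out. Then M2 = (M1 ⊕ M2) ⊕ M1 over the first 7 bytes.
byte 0: (18 ^ cf) ^ 72 = d7 ^ 72 = a5
byte 1: (81 ^ a2) ^ 65 = 23 ^ 65 = 46
byte 2: (ab ^ 83) ^ 62 = 28 ^ 62 = 4a
byte 3: (88 ^ a6) ^ 6f = 2e ^ 6f = 41
byte 4: (c3 ^ 4d) ^ 6f = 8e ^ 6f = e1
byte 5: (26 ^ 06) ^ 74 = 20 ^ 74 = 54
byte 6: (e2 ^ ab) ^ 20 = 49 ^ 20 = 69

a5 46 4a 41 e1 54 69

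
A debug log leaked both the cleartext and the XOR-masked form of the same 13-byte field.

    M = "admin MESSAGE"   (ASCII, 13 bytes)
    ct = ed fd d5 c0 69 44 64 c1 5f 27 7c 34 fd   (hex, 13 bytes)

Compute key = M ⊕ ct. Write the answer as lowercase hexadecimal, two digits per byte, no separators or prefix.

Since ct = M ⊕ key, XORing both sides with M gives key = M ⊕ ct.
61 ^ ed = 8c
64 ^ fd = 99
6d ^ d5 = b8
69 ^ c0 = a9
6e ^ 69 = 07
20 ^ 44 = 64
4d ^ 64 = 29
45 ^ c1 = 84
53 ^ 5f = 0c
53 ^ 27 = 74
41 ^ 7c = 3d
47 ^ 34 = 73
45 ^ fd = b8

8c99b8a9076429840c743d73b8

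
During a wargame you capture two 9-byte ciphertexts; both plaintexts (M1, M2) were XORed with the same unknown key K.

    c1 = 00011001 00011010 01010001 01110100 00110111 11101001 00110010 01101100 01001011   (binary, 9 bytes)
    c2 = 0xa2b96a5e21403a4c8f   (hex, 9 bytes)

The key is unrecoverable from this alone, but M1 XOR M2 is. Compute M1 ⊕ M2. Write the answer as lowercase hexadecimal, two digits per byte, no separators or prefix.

bba33b2a16a90820c4

c1 ⊕ c2 = (M1 ⊕ K) ⊕ (M2 ⊕ K) = M1 ⊕ M2 — the shared key cancels under XOR.
19 xor a2 = bb
1a xor b9 = a3
51 xor 6a = 3b
74 xor 5e = 2a
37 xor 21 = 16
e9 xor 40 = a9
32 xor 3a = 08
6c xor 4c = 20
4b xor 8f = c4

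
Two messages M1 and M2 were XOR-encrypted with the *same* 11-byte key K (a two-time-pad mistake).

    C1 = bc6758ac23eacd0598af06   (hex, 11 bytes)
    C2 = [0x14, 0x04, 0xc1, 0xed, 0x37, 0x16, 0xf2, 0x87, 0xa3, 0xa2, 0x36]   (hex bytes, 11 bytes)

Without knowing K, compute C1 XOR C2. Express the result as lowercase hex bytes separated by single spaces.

a8 63 99 41 14 fc 3f 82 3b 0d 30

C1 ⊕ C2 = (M1 ⊕ K) ⊕ (M2 ⊕ K) = M1 ⊕ M2 — the shared key cancels under XOR.
10111100 ^ 00010100 = 10101000
01100111 ^ 00000100 = 01100011
01011000 ^ 11000001 = 10011001
10101100 ^ 11101101 = 01000001
00100011 ^ 00110111 = 00010100
11101010 ^ 00010110 = 11111100
11001101 ^ 11110010 = 00111111
00000101 ^ 10000111 = 10000010
10011000 ^ 10100011 = 00111011
10101111 ^ 10100010 = 00001101
00000110 ^ 00110110 = 00110000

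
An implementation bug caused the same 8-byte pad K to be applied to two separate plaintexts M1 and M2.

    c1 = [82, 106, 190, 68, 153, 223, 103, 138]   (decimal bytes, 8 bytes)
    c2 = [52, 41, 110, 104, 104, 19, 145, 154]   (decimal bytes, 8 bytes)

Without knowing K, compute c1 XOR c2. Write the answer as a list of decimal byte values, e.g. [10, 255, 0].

c1 ⊕ c2 = (M1 ⊕ K) ⊕ (M2 ⊕ K) = M1 ⊕ M2 — the shared key cancels under XOR.
byte 0: 52 ^ 34 = 66
byte 1: 6a ^ 29 = 43
byte 2: be ^ 6e = d0
byte 3: 44 ^ 68 = 2c
byte 4: 99 ^ 68 = f1
byte 5: df ^ 13 = cc
byte 6: 67 ^ 91 = f6
byte 7: 8a ^ 9a = 10

[102, 67, 208, 44, 241, 204, 246, 16]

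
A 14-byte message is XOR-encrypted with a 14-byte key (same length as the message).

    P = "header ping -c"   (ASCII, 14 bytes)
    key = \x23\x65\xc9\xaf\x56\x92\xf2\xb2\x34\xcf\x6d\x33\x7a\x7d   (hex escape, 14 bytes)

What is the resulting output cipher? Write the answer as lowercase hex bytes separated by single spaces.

4b 00 a8 cb 33 e0 d2 c2 5d a1 0a 13 57 1e

XOR is its own inverse, so applying the key byte-wise gives the result directly.
byte 0: 104 ^  35 =  75
byte 1: 101 ^ 101 =   0
byte 2:  97 ^ 201 = 168
byte 3: 100 ^ 175 = 203
byte 4: 101 ^  86 =  51
byte 5: 114 ^ 146 = 224
byte 6:  32 ^ 242 = 210
byte 7: 112 ^ 178 = 194
byte 8: 105 ^  52 =  93
byte 9: 110 ^ 207 = 161
byte 10: 103 ^ 109 =  10
byte 11:  32 ^  51 =  19
byte 12:  45 ^ 122 =  87
byte 13:  99 ^ 125 =  30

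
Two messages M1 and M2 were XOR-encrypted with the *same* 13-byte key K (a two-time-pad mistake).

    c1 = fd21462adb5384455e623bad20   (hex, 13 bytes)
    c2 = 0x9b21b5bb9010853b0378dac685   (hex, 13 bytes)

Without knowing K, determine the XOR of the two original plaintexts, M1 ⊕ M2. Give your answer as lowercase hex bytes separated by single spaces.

c1 ⊕ c2 = (M1 ⊕ K) ⊕ (M2 ⊕ K) = M1 ⊕ M2 — the shared key cancels under XOR.
fd ⊕ 9b = 66
21 ⊕ 21 = 00
46 ⊕ b5 = f3
2a ⊕ bb = 91
db ⊕ 90 = 4b
53 ⊕ 10 = 43
84 ⊕ 85 = 01
45 ⊕ 3b = 7e
5e ⊕ 03 = 5d
62 ⊕ 78 = 1a
3b ⊕ da = e1
ad ⊕ c6 = 6b
20 ⊕ 85 = a5

66 00 f3 91 4b 43 01 7e 5d 1a e1 6b a5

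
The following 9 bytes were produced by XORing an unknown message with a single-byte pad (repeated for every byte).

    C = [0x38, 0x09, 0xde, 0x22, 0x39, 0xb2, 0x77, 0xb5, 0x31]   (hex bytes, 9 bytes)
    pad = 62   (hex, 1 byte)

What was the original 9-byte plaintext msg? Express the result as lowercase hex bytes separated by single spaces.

The 1-byte key repeats, so the effective keystream is 62 62 62 62 62 62 62 62 62.
byte 0: 00111000 xor 01100010 = 01011010
byte 1: 00001001 xor 01100010 = 01101011
byte 2: 11011110 xor 01100010 = 10111100
byte 3: 00100010 xor 01100010 = 01000000
byte 4: 00111001 xor 01100010 = 01011011
byte 5: 10110010 xor 01100010 = 11010000
byte 6: 01110111 xor 01100010 = 00010101
byte 7: 10110101 xor 01100010 = 11010111
byte 8: 00110001 xor 01100010 = 01010011

5a 6b bc 40 5b d0 15 d7 53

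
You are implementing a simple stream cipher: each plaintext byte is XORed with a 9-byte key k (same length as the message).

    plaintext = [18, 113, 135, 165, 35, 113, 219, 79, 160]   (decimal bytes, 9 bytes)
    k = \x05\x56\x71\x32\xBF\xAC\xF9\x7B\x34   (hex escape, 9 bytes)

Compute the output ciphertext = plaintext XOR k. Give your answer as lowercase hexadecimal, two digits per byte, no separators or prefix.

1727f6979cdd223494

XOR is its own inverse, so applying the key byte-wise gives the result directly.
 18 XOR   5 =  23
113 XOR  86 =  39
135 XOR 113 = 246
165 XOR  50 = 151
 35 XOR 191 = 156
113 XOR 172 = 221
219 XOR 249 =  34
 79 XOR 123 =  52
160 XOR  52 = 148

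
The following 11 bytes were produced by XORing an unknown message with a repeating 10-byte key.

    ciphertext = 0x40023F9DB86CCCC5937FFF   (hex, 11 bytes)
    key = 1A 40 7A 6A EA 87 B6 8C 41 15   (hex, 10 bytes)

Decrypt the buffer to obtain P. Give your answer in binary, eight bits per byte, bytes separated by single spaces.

The 10-byte key repeats, so the effective keystream is 1a 40 7a 6a ea 87 b6 8c 41 15 1a.
byte 0: 40 ^ 1a = 5a
byte 1: 02 ^ 40 = 42
byte 2: 3f ^ 7a = 45
byte 3: 9d ^ 6a = f7
byte 4: b8 ^ ea = 52
byte 5: 6c ^ 87 = eb
byte 6: cc ^ b6 = 7a
byte 7: c5 ^ 8c = 49
byte 8: 93 ^ 41 = d2
byte 9: 7f ^ 15 = 6a
byte 10: ff ^ 1a = e5

01011010 01000010 01000101 11110111 01010010 11101011 01111010 01001001 11010010 01101010 11100101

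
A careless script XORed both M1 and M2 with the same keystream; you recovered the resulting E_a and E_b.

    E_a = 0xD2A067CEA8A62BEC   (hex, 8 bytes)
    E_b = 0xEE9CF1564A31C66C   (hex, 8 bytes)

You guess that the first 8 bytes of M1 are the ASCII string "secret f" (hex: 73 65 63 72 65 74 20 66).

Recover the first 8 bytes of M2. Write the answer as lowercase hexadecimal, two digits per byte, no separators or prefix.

First, E_a ⊕ E_b = (M1 ⊕ K) ⊕ (M2 ⊕ K) = M1 ⊕ M2, so the key drops out. Then M2 = (M1 ⊕ M2) ⊕ M1 over the first 8 bytes.
byte 0: (d2 XOR ee) XOR 73 = 3c XOR 73 = 4f
byte 1: (a0 XOR 9c) XOR 65 = 3c XOR 65 = 59
byte 2: (67 XOR f1) XOR 63 = 96 XOR 63 = f5
byte 3: (ce XOR 56) XOR 72 = 98 XOR 72 = ea
byte 4: (a8 XOR 4a) XOR 65 = e2 XOR 65 = 87
byte 5: (a6 XOR 31) XOR 74 = 97 XOR 74 = e3
byte 6: (2b XOR c6) XOR 20 = ed XOR 20 = cd
byte 7: (ec XOR 6c) XOR 66 = 80 XOR 66 = e6

4f59f5ea87e3cde6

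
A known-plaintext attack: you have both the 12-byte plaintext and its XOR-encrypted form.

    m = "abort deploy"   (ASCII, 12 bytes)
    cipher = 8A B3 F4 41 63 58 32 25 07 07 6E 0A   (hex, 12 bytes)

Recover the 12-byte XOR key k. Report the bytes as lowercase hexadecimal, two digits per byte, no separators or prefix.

Since cipher = m ⊕ k, XORing both sides with m gives k = m ⊕ cipher.
01100001 ^ 10001010 = 11101011
01100010 ^ 10110011 = 11010001
01101111 ^ 11110100 = 10011011
01110010 ^ 01000001 = 00110011
01110100 ^ 01100011 = 00010111
00100000 ^ 01011000 = 01111000
01100100 ^ 00110010 = 01010110
01100101 ^ 00100101 = 01000000
01110000 ^ 00000111 = 01110111
01101100 ^ 00000111 = 01101011
01101111 ^ 01101110 = 00000001
01111001 ^ 00001010 = 01110011

ebd19b3317785640776b0173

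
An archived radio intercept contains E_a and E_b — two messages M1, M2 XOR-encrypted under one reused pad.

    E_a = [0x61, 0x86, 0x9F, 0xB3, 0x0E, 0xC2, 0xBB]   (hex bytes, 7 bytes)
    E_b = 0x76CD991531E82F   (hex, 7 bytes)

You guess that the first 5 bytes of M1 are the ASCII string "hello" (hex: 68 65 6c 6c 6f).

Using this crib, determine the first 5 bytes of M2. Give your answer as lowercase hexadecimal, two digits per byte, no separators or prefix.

First, E_a ⊕ E_b = (M1 ⊕ K) ⊕ (M2 ⊕ K) = M1 ⊕ M2, so the key drops out. Then M2 = (M1 ⊕ M2) ⊕ M1 over the first 5 bytes.
byte 0: (61 ^ 76) ^ 68 = 17 ^ 68 = 7f
byte 1: (86 ^ cd) ^ 65 = 4b ^ 65 = 2e
byte 2: (9f ^ 99) ^ 6c = 06 ^ 6c = 6a
byte 3: (b3 ^ 15) ^ 6c = a6 ^ 6c = ca
byte 4: (0e ^ 31) ^ 6f = 3f ^ 6f = 50

7f2e6aca50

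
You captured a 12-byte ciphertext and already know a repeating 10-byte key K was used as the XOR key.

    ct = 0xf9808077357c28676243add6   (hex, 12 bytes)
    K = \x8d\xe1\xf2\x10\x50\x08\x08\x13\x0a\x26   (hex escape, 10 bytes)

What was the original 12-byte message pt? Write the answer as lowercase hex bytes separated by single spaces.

The 10-byte key repeats, so the effective keystream is 8d e1 f2 10 50 08 08 13 0a 26 8d e1.
byte 0: f9 XOR 8d = 74
byte 1: 80 XOR e1 = 61
byte 2: 80 XOR f2 = 72
byte 3: 77 XOR 10 = 67
byte 4: 35 XOR 50 = 65
byte 5: 7c XOR 08 = 74
byte 6: 28 XOR 08 = 20
byte 7: 67 XOR 13 = 74
byte 8: 62 XOR 0a = 68
byte 9: 43 XOR 26 = 65
byte 10: ad XOR 8d = 20
byte 11: d6 XOR e1 = 37

74 61 72 67 65 74 20 74 68 65 20 37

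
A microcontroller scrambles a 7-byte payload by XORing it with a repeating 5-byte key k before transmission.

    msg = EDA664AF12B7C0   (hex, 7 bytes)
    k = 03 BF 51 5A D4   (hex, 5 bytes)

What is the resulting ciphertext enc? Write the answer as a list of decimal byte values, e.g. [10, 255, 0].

The 5-byte key repeats, so the effective keystream is 03 bf 51 5a d4 03 bf.
byte 0: ed xor 03 = ee
byte 1: a6 xor bf = 19
byte 2: 64 xor 51 = 35
byte 3: af xor 5a = f5
byte 4: 12 xor d4 = c6
byte 5: b7 xor 03 = b4
byte 6: c0 xor bf = 7f

[238, 25, 53, 245, 198, 180, 127]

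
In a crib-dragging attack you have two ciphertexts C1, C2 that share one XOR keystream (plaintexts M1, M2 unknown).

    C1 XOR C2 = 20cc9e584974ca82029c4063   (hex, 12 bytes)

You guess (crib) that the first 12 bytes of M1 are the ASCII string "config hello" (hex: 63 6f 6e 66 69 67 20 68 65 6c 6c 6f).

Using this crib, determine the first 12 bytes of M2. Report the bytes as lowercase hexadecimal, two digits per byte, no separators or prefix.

43a3f03e2013eaea67f02c0c

Since C1 ⊕ C2 = M1 ⊕ M2, XORing with the guessed M1 bytes yields the corresponding M2 bytes: M2 = (C1 ⊕ C2) ⊕ M1.
 32 xor  99 =  67
204 xor 111 = 163
158 xor 110 = 240
 88 xor 102 =  62
 73 xor 105 =  32
116 xor 103 =  19
202 xor  32 = 234
130 xor 104 = 234
  2 xor 101 = 103
156 xor 108 = 240
 64 xor 108 =  44
 99 xor 111 =  12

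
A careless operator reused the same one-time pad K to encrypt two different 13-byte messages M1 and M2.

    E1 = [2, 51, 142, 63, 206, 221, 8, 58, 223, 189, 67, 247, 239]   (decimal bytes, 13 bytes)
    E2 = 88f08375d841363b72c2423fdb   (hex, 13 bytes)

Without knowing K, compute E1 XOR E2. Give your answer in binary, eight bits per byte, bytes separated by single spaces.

10001010 11000011 00001101 01001010 00010110 10011100 00111110 00000001 10101101 01111111 00000001 11001000 00110100

E1 ⊕ E2 = (M1 ⊕ K) ⊕ (M2 ⊕ K) = M1 ⊕ M2 — the shared key cancels under XOR.
byte 0:   2 ^ 136 = 138
byte 1:  51 ^ 240 = 195
byte 2: 142 ^ 131 =  13
byte 3:  63 ^ 117 =  74
byte 4: 206 ^ 216 =  22
byte 5: 221 ^  65 = 156
byte 6:   8 ^  54 =  62
byte 7:  58 ^  59 =   1
byte 8: 223 ^ 114 = 173
byte 9: 189 ^ 194 = 127
byte 10:  67 ^  66 =   1
byte 11: 247 ^  63 = 200
byte 12: 239 ^ 219 =  52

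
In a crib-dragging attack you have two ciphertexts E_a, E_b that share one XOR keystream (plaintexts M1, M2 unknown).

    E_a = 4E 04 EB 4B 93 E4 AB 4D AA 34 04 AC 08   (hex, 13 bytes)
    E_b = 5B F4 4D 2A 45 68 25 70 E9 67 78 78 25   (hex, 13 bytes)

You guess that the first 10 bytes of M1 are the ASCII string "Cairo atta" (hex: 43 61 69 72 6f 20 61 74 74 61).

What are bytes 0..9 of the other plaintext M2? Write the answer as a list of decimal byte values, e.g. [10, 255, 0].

[86, 145, 207, 19, 185, 172, 239, 73, 55, 50]

First, E_a ⊕ E_b = (M1 ⊕ K) ⊕ (M2 ⊕ K) = M1 ⊕ M2, so the key drops out. Then M2 = (M1 ⊕ M2) ⊕ M1 over the first 10 bytes.
byte 0: (4e ^ 5b) ^ 43 = 15 ^ 43 = 56
byte 1: (04 ^ f4) ^ 61 = f0 ^ 61 = 91
byte 2: (eb ^ 4d) ^ 69 = a6 ^ 69 = cf
byte 3: (4b ^ 2a) ^ 72 = 61 ^ 72 = 13
byte 4: (93 ^ 45) ^ 6f = d6 ^ 6f = b9
byte 5: (e4 ^ 68) ^ 20 = 8c ^ 20 = ac
byte 6: (ab ^ 25) ^ 61 = 8e ^ 61 = ef
byte 7: (4d ^ 70) ^ 74 = 3d ^ 74 = 49
byte 8: (aa ^ e9) ^ 74 = 43 ^ 74 = 37
byte 9: (34 ^ 67) ^ 61 = 53 ^ 61 = 32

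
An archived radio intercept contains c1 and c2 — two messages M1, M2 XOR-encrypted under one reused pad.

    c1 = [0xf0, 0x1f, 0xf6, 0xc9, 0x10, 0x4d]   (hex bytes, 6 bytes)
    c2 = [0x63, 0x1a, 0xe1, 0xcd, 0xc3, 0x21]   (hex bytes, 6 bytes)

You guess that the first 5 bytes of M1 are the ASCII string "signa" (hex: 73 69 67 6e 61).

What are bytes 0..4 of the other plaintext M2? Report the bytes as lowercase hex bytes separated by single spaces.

First, c1 ⊕ c2 = (M1 ⊕ K) ⊕ (M2 ⊕ K) = M1 ⊕ M2, so the key drops out. Then M2 = (M1 ⊕ M2) ⊕ M1 over the first 5 bytes.
byte 0: (f0 ^ 63) ^ 73 = 93 ^ 73 = e0
byte 1: (1f ^ 1a) ^ 69 = 05 ^ 69 = 6c
byte 2: (f6 ^ e1) ^ 67 = 17 ^ 67 = 70
byte 3: (c9 ^ cd) ^ 6e = 04 ^ 6e = 6a
byte 4: (10 ^ c3) ^ 61 = d3 ^ 61 = b2

e0 6c 70 6a b2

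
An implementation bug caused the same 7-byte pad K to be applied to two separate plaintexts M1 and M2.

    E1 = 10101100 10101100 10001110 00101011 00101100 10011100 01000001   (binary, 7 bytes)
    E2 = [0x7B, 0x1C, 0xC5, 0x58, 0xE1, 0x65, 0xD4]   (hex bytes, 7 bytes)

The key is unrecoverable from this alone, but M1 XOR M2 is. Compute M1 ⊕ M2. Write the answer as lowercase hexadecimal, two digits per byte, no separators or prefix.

E1 ⊕ E2 = (M1 ⊕ K) ⊕ (M2 ⊕ K) = M1 ⊕ M2 — the shared key cancels under XOR.
ac XOR 7b = d7
ac XOR 1c = b0
8e XOR c5 = 4b
2b XOR 58 = 73
2c XOR e1 = cd
9c XOR 65 = f9
41 XOR d4 = 95

d7b04b73cdf995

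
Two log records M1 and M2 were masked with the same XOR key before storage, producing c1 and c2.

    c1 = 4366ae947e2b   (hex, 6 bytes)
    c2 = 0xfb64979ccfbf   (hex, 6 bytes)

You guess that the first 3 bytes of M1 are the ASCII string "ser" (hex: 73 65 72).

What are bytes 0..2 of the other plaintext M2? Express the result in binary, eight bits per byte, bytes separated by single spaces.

First, c1 ⊕ c2 = (M1 ⊕ K) ⊕ (M2 ⊕ K) = M1 ⊕ M2, so the key drops out. Then M2 = (M1 ⊕ M2) ⊕ M1 over the first 3 bytes.
byte 0: (43 XOR fb) XOR 73 = b8 XOR 73 = cb
byte 1: (66 XOR 64) XOR 65 = 02 XOR 65 = 67
byte 2: (ae XOR 97) XOR 72 = 39 XOR 72 = 4b

11001011 01100111 01001011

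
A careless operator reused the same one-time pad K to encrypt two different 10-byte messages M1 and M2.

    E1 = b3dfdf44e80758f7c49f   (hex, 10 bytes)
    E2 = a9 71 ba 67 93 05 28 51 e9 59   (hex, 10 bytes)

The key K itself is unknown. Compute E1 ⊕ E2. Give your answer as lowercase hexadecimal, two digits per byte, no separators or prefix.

E1 ⊕ E2 = (M1 ⊕ K) ⊕ (M2 ⊕ K) = M1 ⊕ M2 — the shared key cancels under XOR.
b3 ⊕ a9 = 1a
df ⊕ 71 = ae
df ⊕ ba = 65
44 ⊕ 67 = 23
e8 ⊕ 93 = 7b
07 ⊕ 05 = 02
58 ⊕ 28 = 70
f7 ⊕ 51 = a6
c4 ⊕ e9 = 2d
9f ⊕ 59 = c6

1aae65237b0270a62dc6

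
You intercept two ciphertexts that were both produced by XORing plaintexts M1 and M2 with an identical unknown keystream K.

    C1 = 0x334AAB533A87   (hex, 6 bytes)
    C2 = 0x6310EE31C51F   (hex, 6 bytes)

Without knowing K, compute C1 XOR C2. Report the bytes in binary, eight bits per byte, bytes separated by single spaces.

01010000 01011010 01000101 01100010 11111111 10011000

C1 ⊕ C2 = (M1 ⊕ K) ⊕ (M2 ⊕ K) = M1 ⊕ M2 — the shared key cancels under XOR.
33 xor 63 = 50
4a xor 10 = 5a
ab xor ee = 45
53 xor 31 = 62
3a xor c5 = ff
87 xor 1f = 98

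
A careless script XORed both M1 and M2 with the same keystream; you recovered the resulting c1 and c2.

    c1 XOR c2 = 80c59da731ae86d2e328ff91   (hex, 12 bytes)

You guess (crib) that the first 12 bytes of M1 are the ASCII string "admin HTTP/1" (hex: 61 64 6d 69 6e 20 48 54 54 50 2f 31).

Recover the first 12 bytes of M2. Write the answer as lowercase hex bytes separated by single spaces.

Since c1 ⊕ c2 = M1 ⊕ M2, XORing with the guessed M1 bytes yields the corresponding M2 bytes: M2 = (c1 ⊕ c2) ⊕ M1.
128 XOR  97 = 225
197 XOR 100 = 161
157 XOR 109 = 240
167 XOR 105 = 206
 49 XOR 110 =  95
174 XOR  32 = 142
134 XOR  72 = 206
210 XOR  84 = 134
227 XOR  84 = 183
 40 XOR  80 = 120
255 XOR  47 = 208
145 XOR  49 = 160

e1 a1 f0 ce 5f 8e ce 86 b7 78 d0 a0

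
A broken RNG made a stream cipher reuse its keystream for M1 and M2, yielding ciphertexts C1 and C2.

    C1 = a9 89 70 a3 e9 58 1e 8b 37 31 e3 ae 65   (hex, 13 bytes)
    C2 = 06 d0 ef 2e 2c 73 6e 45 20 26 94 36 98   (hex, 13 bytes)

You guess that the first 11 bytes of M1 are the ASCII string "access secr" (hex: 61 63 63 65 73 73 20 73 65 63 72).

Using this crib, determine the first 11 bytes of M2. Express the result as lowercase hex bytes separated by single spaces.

ce 3a fc e8 b6 58 50 bd 72 74 05

First, C1 ⊕ C2 = (M1 ⊕ K) ⊕ (M2 ⊕ K) = M1 ⊕ M2, so the key drops out. Then M2 = (M1 ⊕ M2) ⊕ M1 over the first 11 bytes.
byte 0: (a9 xor 06) xor 61 = af xor 61 = ce
byte 1: (89 xor d0) xor 63 = 59 xor 63 = 3a
byte 2: (70 xor ef) xor 63 = 9f xor 63 = fc
byte 3: (a3 xor 2e) xor 65 = 8d xor 65 = e8
byte 4: (e9 xor 2c) xor 73 = c5 xor 73 = b6
byte 5: (58 xor 73) xor 73 = 2b xor 73 = 58
byte 6: (1e xor 6e) xor 20 = 70 xor 20 = 50
byte 7: (8b xor 45) xor 73 = ce xor 73 = bd
byte 8: (37 xor 20) xor 65 = 17 xor 65 = 72
byte 9: (31 xor 26) xor 63 = 17 xor 63 = 74
byte 10: (e3 xor 94) xor 72 = 77 xor 72 = 05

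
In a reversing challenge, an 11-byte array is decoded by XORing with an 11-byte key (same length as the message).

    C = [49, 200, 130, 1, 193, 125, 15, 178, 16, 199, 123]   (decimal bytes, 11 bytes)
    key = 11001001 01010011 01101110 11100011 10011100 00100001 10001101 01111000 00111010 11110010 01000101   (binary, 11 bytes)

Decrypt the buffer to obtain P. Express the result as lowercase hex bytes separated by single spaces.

XOR is its own inverse, so applying the key byte-wise gives the result directly.
31 ⊕ c9 = f8
c8 ⊕ 53 = 9b
82 ⊕ 6e = ec
01 ⊕ e3 = e2
c1 ⊕ 9c = 5d
7d ⊕ 21 = 5c
0f ⊕ 8d = 82
b2 ⊕ 78 = ca
10 ⊕ 3a = 2a
c7 ⊕ f2 = 35
7b ⊕ 45 = 3e

f8 9b ec e2 5d 5c 82 ca 2a 35 3e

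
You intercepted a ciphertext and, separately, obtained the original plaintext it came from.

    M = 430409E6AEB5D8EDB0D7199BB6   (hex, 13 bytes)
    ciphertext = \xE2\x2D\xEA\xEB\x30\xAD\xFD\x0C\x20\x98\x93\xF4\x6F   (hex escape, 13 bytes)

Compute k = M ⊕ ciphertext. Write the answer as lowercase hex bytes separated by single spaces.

Since ciphertext = M ⊕ k, XORing both sides with M gives k = M ⊕ ciphertext.
43 xor e2 = a1
04 xor 2d = 29
09 xor ea = e3
e6 xor eb = 0d
ae xor 30 = 9e
b5 xor ad = 18
d8 xor fd = 25
ed xor 0c = e1
b0 xor 20 = 90
d7 xor 98 = 4f
19 xor 93 = 8a
9b xor f4 = 6f
b6 xor 6f = d9

a1 29 e3 0d 9e 18 25 e1 90 4f 8a 6f d9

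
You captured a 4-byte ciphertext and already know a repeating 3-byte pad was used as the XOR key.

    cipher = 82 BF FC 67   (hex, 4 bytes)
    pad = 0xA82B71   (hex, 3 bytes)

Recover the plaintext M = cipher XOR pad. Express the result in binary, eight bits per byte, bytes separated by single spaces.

00101010 10010100 10001101 11001111

The 3-byte key repeats, so the effective keystream is a8 2b 71 a8.
byte 0: 130 xor 168 =  42
byte 1: 191 xor  43 = 148
byte 2: 252 xor 113 = 141
byte 3: 103 xor 168 = 207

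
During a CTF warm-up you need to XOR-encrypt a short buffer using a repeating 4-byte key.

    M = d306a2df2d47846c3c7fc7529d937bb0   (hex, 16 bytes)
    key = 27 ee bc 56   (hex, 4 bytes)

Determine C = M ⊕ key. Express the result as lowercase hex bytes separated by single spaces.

f4 e8 1e 89 0a a9 38 3a 1b 91 7b 04 ba 7d c7 e6

The 4-byte key repeats, so the effective keystream is 27 ee bc 56 27 ee bc 56 27 ee bc 56 27 ee bc 56.
byte 0: d3 ⊕ 27 = f4
byte 1: 06 ⊕ ee = e8
byte 2: a2 ⊕ bc = 1e
byte 3: df ⊕ 56 = 89
byte 4: 2d ⊕ 27 = 0a
byte 5: 47 ⊕ ee = a9
byte 6: 84 ⊕ bc = 38
byte 7: 6c ⊕ 56 = 3a
byte 8: 3c ⊕ 27 = 1b
byte 9: 7f ⊕ ee = 91
byte 10: c7 ⊕ bc = 7b
byte 11: 52 ⊕ 56 = 04
byte 12: 9d ⊕ 27 = ba
byte 13: 93 ⊕ ee = 7d
byte 14: 7b ⊕ bc = c7
byte 15: b0 ⊕ 56 = e6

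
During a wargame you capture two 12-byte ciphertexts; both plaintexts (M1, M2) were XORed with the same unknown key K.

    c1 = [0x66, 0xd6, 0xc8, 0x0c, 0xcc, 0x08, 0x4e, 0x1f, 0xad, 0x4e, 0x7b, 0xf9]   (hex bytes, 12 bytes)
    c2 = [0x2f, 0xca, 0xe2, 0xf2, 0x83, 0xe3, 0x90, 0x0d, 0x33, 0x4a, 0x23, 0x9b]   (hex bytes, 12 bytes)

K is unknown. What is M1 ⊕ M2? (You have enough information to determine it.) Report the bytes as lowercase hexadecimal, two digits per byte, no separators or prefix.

491c2afe4febde129e045862

c1 ⊕ c2 = (M1 ⊕ K) ⊕ (M2 ⊕ K) = M1 ⊕ M2 — the shared key cancels under XOR.
66 ⊕ 2f = 49
d6 ⊕ ca = 1c
c8 ⊕ e2 = 2a
0c ⊕ f2 = fe
cc ⊕ 83 = 4f
08 ⊕ e3 = eb
4e ⊕ 90 = de
1f ⊕ 0d = 12
ad ⊕ 33 = 9e
4e ⊕ 4a = 04
7b ⊕ 23 = 58
f9 ⊕ 9b = 62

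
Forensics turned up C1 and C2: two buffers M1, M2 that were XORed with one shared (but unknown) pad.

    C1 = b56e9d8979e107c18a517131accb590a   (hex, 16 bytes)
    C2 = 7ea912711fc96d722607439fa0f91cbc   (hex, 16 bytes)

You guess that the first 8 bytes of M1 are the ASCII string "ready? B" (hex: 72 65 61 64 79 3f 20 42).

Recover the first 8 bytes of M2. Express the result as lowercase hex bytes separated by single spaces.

First, C1 ⊕ C2 = (M1 ⊕ K) ⊕ (M2 ⊕ K) = M1 ⊕ M2, so the key drops out. Then M2 = (M1 ⊕ M2) ⊕ M1 over the first 8 bytes.
byte 0: (b5 ⊕ 7e) ⊕ 72 = cb ⊕ 72 = b9
byte 1: (6e ⊕ a9) ⊕ 65 = c7 ⊕ 65 = a2
byte 2: (9d ⊕ 12) ⊕ 61 = 8f ⊕ 61 = ee
byte 3: (89 ⊕ 71) ⊕ 64 = f8 ⊕ 64 = 9c
byte 4: (79 ⊕ 1f) ⊕ 79 = 66 ⊕ 79 = 1f
byte 5: (e1 ⊕ c9) ⊕ 3f = 28 ⊕ 3f = 17
byte 6: (07 ⊕ 6d) ⊕ 20 = 6a ⊕ 20 = 4a
byte 7: (c1 ⊕ 72) ⊕ 42 = b3 ⊕ 42 = f1

b9 a2 ee 9c 1f 17 4a f1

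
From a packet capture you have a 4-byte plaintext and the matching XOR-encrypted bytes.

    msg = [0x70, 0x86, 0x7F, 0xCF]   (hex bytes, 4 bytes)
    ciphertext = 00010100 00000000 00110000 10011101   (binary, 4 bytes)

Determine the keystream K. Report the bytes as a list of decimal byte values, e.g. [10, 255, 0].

[100, 134, 79, 82]

Since ciphertext = msg ⊕ K, XORing both sides with msg gives K = msg ⊕ ciphertext.
01110000 ⊕ 00010100 = 01100100
10000110 ⊕ 00000000 = 10000110
01111111 ⊕ 00110000 = 01001111
11001111 ⊕ 10011101 = 01010010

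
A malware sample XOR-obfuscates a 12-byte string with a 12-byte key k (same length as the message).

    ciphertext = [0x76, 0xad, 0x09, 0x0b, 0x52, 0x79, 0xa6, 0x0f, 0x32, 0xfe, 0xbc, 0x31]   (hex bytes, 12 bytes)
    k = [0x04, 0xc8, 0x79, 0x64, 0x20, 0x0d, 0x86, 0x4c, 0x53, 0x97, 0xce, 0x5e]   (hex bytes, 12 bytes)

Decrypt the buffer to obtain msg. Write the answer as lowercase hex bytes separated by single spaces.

72 65 70 6f 72 74 20 43 61 69 72 6f

118 xor   4 = 114
173 xor 200 = 101
  9 xor 121 = 112
 11 xor 100 = 111
 82 xor  32 = 114
121 xor  13 = 116
166 xor 134 =  32
 15 xor  76 =  67
 50 xor  83 =  97
254 xor 151 = 105
188 xor 206 = 114
 49 xor  94 = 111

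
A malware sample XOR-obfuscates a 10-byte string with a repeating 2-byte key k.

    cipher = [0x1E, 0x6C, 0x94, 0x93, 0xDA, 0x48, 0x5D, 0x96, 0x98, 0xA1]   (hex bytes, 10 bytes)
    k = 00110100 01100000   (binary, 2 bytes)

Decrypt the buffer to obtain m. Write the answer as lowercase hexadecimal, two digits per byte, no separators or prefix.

2a0ca0f3ee2869f6acc1

The 2-byte key repeats, so the effective keystream is 34 60 34 60 34 60 34 60 34 60.
byte 0: 1e XOR 34 = 2a
byte 1: 6c XOR 60 = 0c
byte 2: 94 XOR 34 = a0
byte 3: 93 XOR 60 = f3
byte 4: da XOR 34 = ee
byte 5: 48 XOR 60 = 28
byte 6: 5d XOR 34 = 69
byte 7: 96 XOR 60 = f6
byte 8: 98 XOR 34 = ac
byte 9: a1 XOR 60 = c1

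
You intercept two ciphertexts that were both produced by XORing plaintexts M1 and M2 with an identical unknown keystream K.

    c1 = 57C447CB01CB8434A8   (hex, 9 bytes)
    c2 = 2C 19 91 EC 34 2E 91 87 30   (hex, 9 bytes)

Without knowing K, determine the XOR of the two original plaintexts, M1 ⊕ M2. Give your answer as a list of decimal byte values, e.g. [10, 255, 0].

[123, 221, 214, 39, 53, 229, 21, 179, 152]

c1 ⊕ c2 = (M1 ⊕ K) ⊕ (M2 ⊕ K) = M1 ⊕ M2 — the shared key cancels under XOR.
57 xor 2c = 7b
c4 xor 19 = dd
47 xor 91 = d6
cb xor ec = 27
01 xor 34 = 35
cb xor 2e = e5
84 xor 91 = 15
34 xor 87 = b3
a8 xor 30 = 98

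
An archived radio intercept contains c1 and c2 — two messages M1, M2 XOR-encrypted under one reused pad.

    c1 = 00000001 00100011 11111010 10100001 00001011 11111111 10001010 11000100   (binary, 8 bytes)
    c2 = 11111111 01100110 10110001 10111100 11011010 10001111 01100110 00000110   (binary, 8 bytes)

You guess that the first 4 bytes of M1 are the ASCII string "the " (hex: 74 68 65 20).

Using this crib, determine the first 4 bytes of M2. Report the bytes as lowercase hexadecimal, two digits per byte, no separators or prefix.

First, c1 ⊕ c2 = (M1 ⊕ K) ⊕ (M2 ⊕ K) = M1 ⊕ M2, so the key drops out. Then M2 = (M1 ⊕ M2) ⊕ M1 over the first 4 bytes.
byte 0: (01 ⊕ ff) ⊕ 74 = fe ⊕ 74 = 8a
byte 1: (23 ⊕ 66) ⊕ 68 = 45 ⊕ 68 = 2d
byte 2: (fa ⊕ b1) ⊕ 65 = 4b ⊕ 65 = 2e
byte 3: (a1 ⊕ bc) ⊕ 20 = 1d ⊕ 20 = 3d

8a2d2e3d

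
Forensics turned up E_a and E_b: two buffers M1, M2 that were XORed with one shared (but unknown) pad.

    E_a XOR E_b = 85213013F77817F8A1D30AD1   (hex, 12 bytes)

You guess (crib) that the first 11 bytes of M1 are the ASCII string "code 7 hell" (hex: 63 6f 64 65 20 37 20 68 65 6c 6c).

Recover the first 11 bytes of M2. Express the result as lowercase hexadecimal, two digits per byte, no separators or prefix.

e64e5476d74f3790c4bf66

Since E_a ⊕ E_b = M1 ⊕ M2, XORing with the guessed M1 bytes yields the corresponding M2 bytes: M2 = (E_a ⊕ E_b) ⊕ M1.
133 XOR  99 = 230
 33 XOR 111 =  78
 48 XOR 100 =  84
 19 XOR 101 = 118
247 XOR  32 = 215
120 XOR  55 =  79
 23 XOR  32 =  55
248 XOR 104 = 144
161 XOR 101 = 196
211 XOR 108 = 191
 10 XOR 108 = 102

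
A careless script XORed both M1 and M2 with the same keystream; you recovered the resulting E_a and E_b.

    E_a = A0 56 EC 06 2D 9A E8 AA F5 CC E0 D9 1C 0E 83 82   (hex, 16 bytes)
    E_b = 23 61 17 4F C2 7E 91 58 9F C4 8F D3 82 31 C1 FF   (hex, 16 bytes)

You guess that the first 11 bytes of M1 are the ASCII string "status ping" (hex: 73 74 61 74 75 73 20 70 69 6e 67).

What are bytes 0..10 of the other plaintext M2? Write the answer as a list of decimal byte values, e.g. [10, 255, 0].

First, E_a ⊕ E_b = (M1 ⊕ K) ⊕ (M2 ⊕ K) = M1 ⊕ M2, so the key drops out. Then M2 = (M1 ⊕ M2) ⊕ M1 over the first 11 bytes.
byte 0: (a0 xor 23) xor 73 = 83 xor 73 = f0
byte 1: (56 xor 61) xor 74 = 37 xor 74 = 43
byte 2: (ec xor 17) xor 61 = fb xor 61 = 9a
byte 3: (06 xor 4f) xor 74 = 49 xor 74 = 3d
byte 4: (2d xor c2) xor 75 = ef xor 75 = 9a
byte 5: (9a xor 7e) xor 73 = e4 xor 73 = 97
byte 6: (e8 xor 91) xor 20 = 79 xor 20 = 59
byte 7: (aa xor 58) xor 70 = f2 xor 70 = 82
byte 8: (f5 xor 9f) xor 69 = 6a xor 69 = 03
byte 9: (cc xor c4) xor 6e = 08 xor 6e = 66
byte 10: (e0 xor 8f) xor 67 = 6f xor 67 = 08

[240, 67, 154, 61, 154, 151, 89, 130, 3, 102, 8]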